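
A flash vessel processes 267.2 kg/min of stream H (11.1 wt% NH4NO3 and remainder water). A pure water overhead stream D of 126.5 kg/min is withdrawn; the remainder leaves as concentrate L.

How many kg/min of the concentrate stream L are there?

Concentrate = 267.2 − 126.5 = 140.7 kg/min.

140.7 kg/min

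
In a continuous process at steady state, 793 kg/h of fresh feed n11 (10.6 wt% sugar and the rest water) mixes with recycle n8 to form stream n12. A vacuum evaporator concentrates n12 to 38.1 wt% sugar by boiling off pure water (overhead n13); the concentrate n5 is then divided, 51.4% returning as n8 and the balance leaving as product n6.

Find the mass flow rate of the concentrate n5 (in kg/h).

Overall sugar balance (none leaves overhead): sugar in fresh feed = sugar in product, i.e. 793×0.106 = (1−0.514)·n5·0.381.
n5 = 84.058/(0.381×0.486) = 453.96 kg/h.

454 kg/h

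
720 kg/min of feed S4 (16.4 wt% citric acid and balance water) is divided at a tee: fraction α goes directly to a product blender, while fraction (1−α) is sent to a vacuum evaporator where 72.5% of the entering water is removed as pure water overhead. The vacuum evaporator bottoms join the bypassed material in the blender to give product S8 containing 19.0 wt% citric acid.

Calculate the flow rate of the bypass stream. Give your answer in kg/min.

All 720×0.164 = 118.08 kg/min of citric acid reaches S8, so S8 = 118.08/0.190 = 621.47 kg/min and vapour = 98.526 kg/min.
The evaporator receives (1−α)·720 of feed at 0.836 water and removes 0.725 of that water:
0.725×0.836×(1−α)×720 = 98.526
(1−α) = 98.526/436.39 = 0.2258;  α = 0.7742.
Bypass flow = 0.7742×720 = 557.44 kg/min.

557.4 kg/min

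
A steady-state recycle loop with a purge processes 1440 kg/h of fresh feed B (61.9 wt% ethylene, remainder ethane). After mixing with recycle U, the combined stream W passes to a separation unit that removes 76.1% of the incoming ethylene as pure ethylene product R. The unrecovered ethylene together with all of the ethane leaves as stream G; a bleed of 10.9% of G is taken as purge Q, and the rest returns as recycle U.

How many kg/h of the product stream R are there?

861.9 kg/h

ethylene in W: m_A = 1440×0.619 + (1−0.109)·(1−0.761)·m_A, so m_A = 891.36/0.7871 = 1132.5 kg/h.
Product R = 0.761×1132.5 = 861.86 kg/h.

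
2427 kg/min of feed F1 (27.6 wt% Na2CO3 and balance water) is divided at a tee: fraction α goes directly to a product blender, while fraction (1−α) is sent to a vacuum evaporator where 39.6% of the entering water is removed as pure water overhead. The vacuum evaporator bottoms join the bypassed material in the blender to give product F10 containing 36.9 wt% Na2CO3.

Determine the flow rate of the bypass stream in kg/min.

293.5 kg/min

All 2427×0.276 = 669.85 kg/min of Na2CO3 reaches F10, so F10 = 669.85/0.369 = 1815.3 kg/min and vapour = 611.68 kg/min.
The evaporator receives (1−α)·2427 of feed at 0.724 water and removes 0.396 of that water:
0.396×0.724×(1−α)×2427 = 611.68
(1−α) = 611.68/695.83 = 0.8791;  α = 0.1209.
Bypass flow = 0.1209×2427 = 293.5 kg/min.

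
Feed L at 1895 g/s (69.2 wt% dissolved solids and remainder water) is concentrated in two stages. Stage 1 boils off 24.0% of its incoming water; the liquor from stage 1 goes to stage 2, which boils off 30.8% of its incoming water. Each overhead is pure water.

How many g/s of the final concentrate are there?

water in feed = 1895×0.308 = 583.66 g/s.
After stage 1: water left = (1−0.240)×583.66 = 443.58; stream total = 1754.9 g/s.
After stage 2: water left = (1−0.308)×443.58 = 306.96; final concentrate = 1618.3 g/s.

1618 g/s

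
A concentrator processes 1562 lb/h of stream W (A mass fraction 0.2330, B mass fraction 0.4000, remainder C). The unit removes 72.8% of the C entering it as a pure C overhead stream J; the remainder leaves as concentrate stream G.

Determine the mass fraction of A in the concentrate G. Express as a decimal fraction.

0.3179

A is not removed: 1562×0.233 = 363.95 lb/h of A enters G.
C entering = 1562×0.367 = 573.25 lb/h; overhead removed = 0.728×573.25 = 417.33 lb/h.
Concentrate = 1562 − 417.33 = 1144.7 lb/h.
Mass fraction = 363.95/1144.7 = 0.3179.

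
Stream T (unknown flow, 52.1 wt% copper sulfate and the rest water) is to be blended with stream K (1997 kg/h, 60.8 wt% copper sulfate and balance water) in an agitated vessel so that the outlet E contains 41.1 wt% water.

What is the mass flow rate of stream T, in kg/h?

Let T be the unknown flow. Total out = 1997 + T.
water balance: 782.82 + 0.479·T = 0.411·(1997 + T)
(0.479 − 0.411)·T = 0.411×1997 − 782.82 = 37.943
T = 37.943 / 0.068 = 557.99 kg/h

558 kg/h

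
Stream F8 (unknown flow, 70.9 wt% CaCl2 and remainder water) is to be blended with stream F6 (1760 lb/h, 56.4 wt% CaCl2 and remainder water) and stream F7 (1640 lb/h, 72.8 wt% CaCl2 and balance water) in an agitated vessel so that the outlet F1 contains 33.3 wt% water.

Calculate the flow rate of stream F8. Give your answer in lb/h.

1934 lb/h

Let F8 be the unknown flow. Total out = 3400 + F8.
water balance: 1213.4 + 0.291·F8 = 0.333·(3400 + F8)
(0.291 − 0.333)·F8 = 0.333×3400 − 1213.4 = -81.24
F8 = -81.24 / -0.042 = 1934.3 lb/h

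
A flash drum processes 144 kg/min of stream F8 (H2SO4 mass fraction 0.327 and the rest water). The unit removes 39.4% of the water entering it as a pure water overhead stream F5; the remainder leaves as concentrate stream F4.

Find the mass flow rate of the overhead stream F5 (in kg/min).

38.18 kg/min

water entering = 144×0.673 = 96.912 kg/min; overhead removed = 0.394×96.912 = 38.183 kg/min.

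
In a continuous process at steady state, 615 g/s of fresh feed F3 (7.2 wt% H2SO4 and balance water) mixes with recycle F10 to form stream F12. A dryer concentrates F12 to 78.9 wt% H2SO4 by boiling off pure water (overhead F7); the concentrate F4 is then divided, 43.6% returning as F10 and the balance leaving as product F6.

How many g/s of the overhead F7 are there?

Overall H2SO4 balance (none leaves overhead): H2SO4 in fresh feed = H2SO4 in product, i.e. 615×0.072 = (1−0.436)·F4·0.789.
F4 = 44.28/(0.789×0.564) = 99.507 g/s.
Recycle F10 = 0.436×99.507 = 43.385 g/s.
Combined feed F12 = 615 + 43.385 = 658.38 g/s.
Overhead F7 = F12 − F4 = 658.38 − 99.507 = 558.88 g/s.

558.9 g/s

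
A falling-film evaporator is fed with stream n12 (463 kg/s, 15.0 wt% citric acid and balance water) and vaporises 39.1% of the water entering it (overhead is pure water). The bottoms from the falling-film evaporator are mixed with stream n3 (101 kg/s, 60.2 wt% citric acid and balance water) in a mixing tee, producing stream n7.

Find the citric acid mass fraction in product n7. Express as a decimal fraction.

0.3176

Vapour removed = 0.391×0.850×463 = 153.88 kg/s; concentrate = 309.12 kg/s.
citric acid reaching the mixer = 69.45 (from concentrate) + 101×0.602 = 130.25 kg/s.
Product flow = 309.12 + 101 = 410.12 kg/s; citric acid fraction = 0.3176.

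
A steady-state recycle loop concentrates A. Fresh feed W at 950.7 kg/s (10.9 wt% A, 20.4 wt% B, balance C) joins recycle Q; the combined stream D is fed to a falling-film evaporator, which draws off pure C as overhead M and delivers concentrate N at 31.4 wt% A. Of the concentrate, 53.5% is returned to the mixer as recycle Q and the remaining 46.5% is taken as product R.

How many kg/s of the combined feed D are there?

Overall A balance (none leaves overhead): A in fresh feed = A in product, i.e. 950.7×0.109 = (1−0.535)·N·0.314.
N = 103.63/(0.314×0.465) = 709.72 kg/s.
Recycle Q = 0.535×709.72 = 379.7 kg/s.
Combined feed D = 950.7 + 379.7 = 1330.4 kg/s.

1330 kg/s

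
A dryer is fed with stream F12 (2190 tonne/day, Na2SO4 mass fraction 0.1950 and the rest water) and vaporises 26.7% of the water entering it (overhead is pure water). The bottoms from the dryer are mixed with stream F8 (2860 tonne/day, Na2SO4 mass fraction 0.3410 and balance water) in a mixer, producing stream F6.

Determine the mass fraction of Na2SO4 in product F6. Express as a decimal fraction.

0.3062

Vapour removed = 0.267×0.805×2190 = 470.71 tonne/day; concentrate = 1719.3 tonne/day.
Na2SO4 reaching the mixer = 427.05 (from concentrate) + 2860×0.341 = 1402.3 tonne/day.
Product flow = 1719.3 + 2860 = 4579.3 tonne/day; Na2SO4 fraction = 0.3062.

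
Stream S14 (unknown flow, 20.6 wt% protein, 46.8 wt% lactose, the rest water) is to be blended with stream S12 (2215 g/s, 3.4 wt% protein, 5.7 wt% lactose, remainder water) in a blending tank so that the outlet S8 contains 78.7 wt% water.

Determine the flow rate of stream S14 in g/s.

Let S14 be the unknown flow. Total out = 2215 + S14.
water balance: 2013.4 + 0.326·S14 = 0.787·(2215 + S14)
(0.326 − 0.787)·S14 = 0.787×2215 − 2013.4 = -270.23
S14 = -270.23 / -0.461 = 586.18 g/s

586.2 g/s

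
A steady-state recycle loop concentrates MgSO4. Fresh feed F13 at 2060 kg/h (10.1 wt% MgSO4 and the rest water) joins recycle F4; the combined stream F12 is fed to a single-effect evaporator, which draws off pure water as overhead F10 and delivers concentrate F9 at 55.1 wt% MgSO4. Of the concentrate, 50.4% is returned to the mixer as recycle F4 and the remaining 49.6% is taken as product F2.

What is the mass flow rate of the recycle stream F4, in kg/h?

Overall MgSO4 balance (none leaves overhead): MgSO4 in fresh feed = MgSO4 in product, i.e. 2060×0.101 = (1−0.504)·F9·0.551.
F9 = 208.06/(0.551×0.496) = 761.3 kg/h.
Recycle F4 = 0.504×761.3 = 383.69 kg/h.

383.7 kg/h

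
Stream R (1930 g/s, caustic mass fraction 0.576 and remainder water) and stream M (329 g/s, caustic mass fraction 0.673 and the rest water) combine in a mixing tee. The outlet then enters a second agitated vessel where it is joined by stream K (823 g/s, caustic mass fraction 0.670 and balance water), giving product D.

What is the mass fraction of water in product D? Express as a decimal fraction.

0.389

Overall, product flow = 3082 g/s.
water in = 1930×0.424 + 329×0.327 + 823×0.330 = 1197.5 g/s.
water fraction in D = 0.389.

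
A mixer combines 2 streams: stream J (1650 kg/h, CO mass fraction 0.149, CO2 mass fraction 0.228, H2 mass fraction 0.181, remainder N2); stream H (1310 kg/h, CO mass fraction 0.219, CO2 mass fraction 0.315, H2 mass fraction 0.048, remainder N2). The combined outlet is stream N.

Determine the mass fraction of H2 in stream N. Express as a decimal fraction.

Total flow out = 1650 + 1310 = 2960 kg/h.
H2 in = 1650×0.181 + 1310×0.048 = 361.53 kg/h.
H2 mass fraction in N = 361.53/2960 = 0.122.

0.122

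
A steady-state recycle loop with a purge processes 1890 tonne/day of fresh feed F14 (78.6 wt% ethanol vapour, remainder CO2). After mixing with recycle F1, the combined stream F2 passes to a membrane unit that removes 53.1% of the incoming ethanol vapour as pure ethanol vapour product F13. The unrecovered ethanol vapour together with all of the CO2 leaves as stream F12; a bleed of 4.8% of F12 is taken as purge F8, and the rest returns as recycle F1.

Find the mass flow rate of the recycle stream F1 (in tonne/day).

CO2 enters only via F14 and leaves only via the purge: 1890×0.214 = 0.048×(CO2 in F12), and the membrane unit passes all CO2, so CO2 in F2 = CO2 in F12 = 8426.2 tonne/day.
ethanol vapour in F2: m_A = 1890×0.786 + (1−0.048)·(1−0.531)·m_A, so m_A = 1485.5/0.5535 = 2683.8 tonne/day.
F12 = (1−0.531)×2683.8 + 8426.2 = 9685 tonne/day.
Recycle F1 = (1−0.048)×9685 = 9220.1 tonne/day.

9220 tonne/day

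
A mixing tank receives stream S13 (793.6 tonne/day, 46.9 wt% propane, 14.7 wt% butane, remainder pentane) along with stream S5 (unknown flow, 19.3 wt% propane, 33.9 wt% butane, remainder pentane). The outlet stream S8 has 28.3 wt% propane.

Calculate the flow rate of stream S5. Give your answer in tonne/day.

Let S5 be the unknown flow. Total out = 793.6 + S5.
propane balance: 372.2 + 0.193·S5 = 0.283·(793.6 + S5)
(0.193 − 0.283)·S5 = 0.283×793.6 − 372.2 = -147.61
S5 = -147.61 / -0.090 = 1640.1 tonne/day

1640 tonne/day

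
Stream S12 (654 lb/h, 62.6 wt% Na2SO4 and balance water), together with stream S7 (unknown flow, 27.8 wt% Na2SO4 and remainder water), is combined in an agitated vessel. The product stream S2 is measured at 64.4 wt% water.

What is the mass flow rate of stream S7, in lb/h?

Let S7 be the unknown flow. Total out = 654 + S7.
water balance: 244.6 + 0.722·S7 = 0.644·(654 + S7)
(0.722 − 0.644)·S7 = 0.644×654 − 244.6 = 176.58
S7 = 176.58 / 0.078 = 2263.8 lb/h

2264 lb/h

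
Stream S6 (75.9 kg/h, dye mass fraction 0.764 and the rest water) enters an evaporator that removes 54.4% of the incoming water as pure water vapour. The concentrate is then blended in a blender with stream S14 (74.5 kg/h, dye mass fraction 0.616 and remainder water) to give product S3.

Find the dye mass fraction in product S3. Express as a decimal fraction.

0.739

Vapour removed = 0.544×0.236×75.9 = 9.7443 kg/h; concentrate = 66.156 kg/h.
dye reaching the mixer = 57.988 (from concentrate) + 74.5×0.616 = 103.88 kg/h.
Product flow = 66.156 + 74.5 = 140.66 kg/h; dye fraction = 0.739.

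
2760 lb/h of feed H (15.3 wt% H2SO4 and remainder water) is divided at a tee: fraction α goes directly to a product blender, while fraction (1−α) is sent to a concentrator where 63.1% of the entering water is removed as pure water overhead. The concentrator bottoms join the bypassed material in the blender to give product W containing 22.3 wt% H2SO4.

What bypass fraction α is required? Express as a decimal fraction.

0.413

All 2760×0.153 = 422.28 lb/h of H2SO4 reaches W, so W = 422.28/0.223 = 1893.6 lb/h and vapour = 866.37 lb/h.
The evaporator receives (1−α)·2760 of feed at 0.847 water and removes 0.631 of that water:
0.631×0.847×(1−α)×2760 = 866.37
(1−α) = 866.37/1475.1 = 0.5873;  α = 0.4127.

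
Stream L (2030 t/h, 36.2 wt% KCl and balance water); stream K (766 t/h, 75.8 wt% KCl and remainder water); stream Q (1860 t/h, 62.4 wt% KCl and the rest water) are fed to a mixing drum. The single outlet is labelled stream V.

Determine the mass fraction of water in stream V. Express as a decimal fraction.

0.4682

Total flow out = 2030 + 766 + 1860 = 4656 t/h.
water in = 2030×0.638 + 766×0.242 + 1860×0.376 = 2179.9 t/h.
water mass fraction in V = 2179.9/4656 = 0.4682.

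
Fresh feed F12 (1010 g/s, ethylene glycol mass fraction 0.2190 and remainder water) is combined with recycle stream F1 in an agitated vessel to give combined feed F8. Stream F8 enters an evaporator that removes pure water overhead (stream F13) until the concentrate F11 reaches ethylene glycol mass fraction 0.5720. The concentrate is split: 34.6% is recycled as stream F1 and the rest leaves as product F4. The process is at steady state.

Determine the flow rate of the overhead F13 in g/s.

Overall ethylene glycol balance (none leaves overhead): ethylene glycol in fresh feed = ethylene glycol in product, i.e. 1010×0.219 = (1−0.346)·F11·0.572.
F11 = 221.19/(0.572×0.654) = 591.28 g/s.
Recycle F1 = 0.346×591.28 = 204.58 g/s.
Combined feed F8 = 1010 + 204.58 = 1214.6 g/s.
Overhead F13 = F8 − F11 = 1214.6 − 591.28 = 623.3 g/s.

623.3 g/s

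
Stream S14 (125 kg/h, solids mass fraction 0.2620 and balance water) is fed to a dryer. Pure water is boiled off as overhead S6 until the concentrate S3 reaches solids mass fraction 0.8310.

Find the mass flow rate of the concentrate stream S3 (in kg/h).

solids is conserved: 125×0.262 = 32.75 kg/h all reports to the concentrate.
Concentrate = 32.75/(target fraction) = 39.41 kg/h.

39.41 kg/h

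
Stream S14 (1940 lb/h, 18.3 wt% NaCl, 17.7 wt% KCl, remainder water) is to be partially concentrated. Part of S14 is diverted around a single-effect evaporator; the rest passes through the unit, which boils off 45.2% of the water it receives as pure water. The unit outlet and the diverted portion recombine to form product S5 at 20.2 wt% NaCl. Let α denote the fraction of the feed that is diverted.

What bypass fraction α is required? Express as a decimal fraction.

0.675

All 1940×0.183 = 355.02 lb/h of NaCl reaches S5, so S5 = 355.02/0.202 = 1757.5 lb/h and vapour = 182.48 lb/h.
The evaporator receives (1−α)·1940 of feed at 0.640 water and removes 0.452 of that water:
0.452×0.640×(1−α)×1940 = 182.48
(1−α) = 182.48/561.2 = 0.3252;  α = 0.6748.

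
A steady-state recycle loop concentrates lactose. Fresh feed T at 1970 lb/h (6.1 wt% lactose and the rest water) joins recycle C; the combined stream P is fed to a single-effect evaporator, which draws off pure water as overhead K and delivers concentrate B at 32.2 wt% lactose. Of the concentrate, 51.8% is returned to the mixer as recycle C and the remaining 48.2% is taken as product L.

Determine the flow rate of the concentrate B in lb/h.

774.3 lb/h

Overall lactose balance (none leaves overhead): lactose in fresh feed = lactose in product, i.e. 1970×0.061 = (1−0.518)·B·0.322.
B = 120.17/(0.322×0.482) = 774.27 lb/h.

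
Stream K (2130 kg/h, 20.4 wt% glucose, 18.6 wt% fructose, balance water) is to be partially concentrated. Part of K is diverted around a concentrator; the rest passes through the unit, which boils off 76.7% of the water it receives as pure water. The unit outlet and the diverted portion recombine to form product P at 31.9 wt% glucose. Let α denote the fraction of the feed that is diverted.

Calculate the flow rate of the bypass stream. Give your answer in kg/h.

All 2130×0.204 = 434.52 kg/h of glucose reaches P, so P = 434.52/0.319 = 1362.1 kg/h and vapour = 767.87 kg/h.
The evaporator receives (1−α)·2130 of feed at 0.610 water and removes 0.767 of that water:
0.767×0.610×(1−α)×2130 = 767.87
(1−α) = 767.87/996.56 = 0.7705;  α = 0.2295.
Bypass flow = 0.2295×2130 = 488.8 kg/h.

488.8 kg/h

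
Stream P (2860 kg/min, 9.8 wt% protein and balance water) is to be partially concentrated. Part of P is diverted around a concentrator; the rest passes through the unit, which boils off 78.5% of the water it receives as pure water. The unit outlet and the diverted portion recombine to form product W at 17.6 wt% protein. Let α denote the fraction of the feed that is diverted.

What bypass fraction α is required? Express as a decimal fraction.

All 2860×0.098 = 280.28 kg/min of protein reaches W, so W = 280.28/0.176 = 1592.5 kg/min and vapour = 1267.5 kg/min.
The evaporator receives (1−α)·2860 of feed at 0.902 water and removes 0.785 of that water:
0.785×0.902×(1−α)×2860 = 1267.5
(1−α) = 1267.5/2025.1 = 0.6259;  α = 0.3741.

0.374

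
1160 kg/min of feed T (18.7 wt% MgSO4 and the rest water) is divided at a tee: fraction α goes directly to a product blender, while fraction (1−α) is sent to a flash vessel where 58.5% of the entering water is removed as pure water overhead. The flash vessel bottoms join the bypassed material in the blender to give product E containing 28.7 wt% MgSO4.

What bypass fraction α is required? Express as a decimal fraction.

All 1160×0.187 = 216.92 kg/min of MgSO4 reaches E, so E = 216.92/0.287 = 755.82 kg/min and vapour = 404.18 kg/min.
The evaporator receives (1−α)·1160 of feed at 0.813 water and removes 0.585 of that water:
0.585×0.813×(1−α)×1160 = 404.18
(1−α) = 404.18/551.7 = 0.7326;  α = 0.2674.

0.267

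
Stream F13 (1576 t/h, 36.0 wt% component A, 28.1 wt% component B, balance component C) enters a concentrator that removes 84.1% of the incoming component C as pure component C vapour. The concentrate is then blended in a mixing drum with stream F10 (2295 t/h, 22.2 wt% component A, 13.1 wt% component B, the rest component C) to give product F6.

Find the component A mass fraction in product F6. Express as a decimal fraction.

Vapour removed = 0.841×0.359×1576 = 475.82 t/h; concentrate = 1100.2 t/h.
component A reaching the mixer = 567.36 (from concentrate) + 2295×0.222 = 1076.8 t/h.
Product flow = 1100.2 + 2295 = 3395.2 t/h; component A fraction = 0.3172.

0.3172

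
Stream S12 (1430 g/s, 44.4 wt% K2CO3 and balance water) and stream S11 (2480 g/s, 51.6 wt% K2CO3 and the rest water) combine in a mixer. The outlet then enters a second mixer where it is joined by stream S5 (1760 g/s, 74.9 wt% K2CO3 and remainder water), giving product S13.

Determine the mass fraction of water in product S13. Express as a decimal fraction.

0.4298

Overall, product flow = 5670 g/s.
water in = 1430×0.556 + 2480×0.484 + 1760×0.251 = 2437.2 g/s.
water fraction in S13 = 0.4298.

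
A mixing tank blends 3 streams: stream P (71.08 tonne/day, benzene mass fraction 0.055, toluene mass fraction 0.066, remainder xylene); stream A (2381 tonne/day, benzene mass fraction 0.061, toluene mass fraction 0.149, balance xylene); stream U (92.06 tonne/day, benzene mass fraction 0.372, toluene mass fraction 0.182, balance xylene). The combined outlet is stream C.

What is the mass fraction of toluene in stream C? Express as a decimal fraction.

0.148

Total flow out = 71.08 + 2381 + 92.06 = 2544.1 tonne/day.
toluene in = 71.08×0.066 + 2381×0.149 + 92.06×0.182 = 376.22 tonne/day.
toluene mass fraction in C = 376.22/2544.1 = 0.148.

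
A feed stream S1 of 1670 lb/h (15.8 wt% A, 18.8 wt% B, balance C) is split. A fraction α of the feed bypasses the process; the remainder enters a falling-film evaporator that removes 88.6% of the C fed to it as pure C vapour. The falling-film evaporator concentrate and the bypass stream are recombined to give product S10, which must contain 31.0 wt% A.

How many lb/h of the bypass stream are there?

256.9 lb/h

All 1670×0.158 = 263.86 lb/h of A reaches S10, so S10 = 263.86/0.310 = 851.16 lb/h and vapour = 818.84 lb/h.
The evaporator receives (1−α)·1670 of feed at 0.654 C and removes 0.886 of that C:
0.886×0.654×(1−α)×1670 = 818.84
(1−α) = 818.84/967.67 = 0.8462;  α = 0.1538.
Bypass flow = 0.1538×1670 = 256.85 lb/h.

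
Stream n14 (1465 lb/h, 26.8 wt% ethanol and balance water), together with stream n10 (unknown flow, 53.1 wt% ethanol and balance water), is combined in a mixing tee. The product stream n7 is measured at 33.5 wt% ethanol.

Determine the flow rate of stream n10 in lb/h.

Let n10 be the unknown flow. Total out = 1465 + n10.
ethanol balance: 392.62 + 0.531·n10 = 0.335·(1465 + n10)
(0.531 − 0.335)·n10 = 0.335×1465 − 392.62 = 98.155
n10 = 98.155 / 0.196 = 500.79 lb/h

500.8 lb/h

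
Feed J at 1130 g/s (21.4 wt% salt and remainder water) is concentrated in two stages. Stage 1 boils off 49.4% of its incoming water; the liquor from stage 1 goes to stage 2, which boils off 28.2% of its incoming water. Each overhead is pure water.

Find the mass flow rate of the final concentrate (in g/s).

564.5 g/s

water in feed = 1130×0.786 = 888.18 g/s.
After stage 1: water left = (1−0.494)×888.18 = 449.42; stream total = 691.24 g/s.
After stage 2: water left = (1−0.282)×449.42 = 322.68; final concentrate = 564.5 g/s.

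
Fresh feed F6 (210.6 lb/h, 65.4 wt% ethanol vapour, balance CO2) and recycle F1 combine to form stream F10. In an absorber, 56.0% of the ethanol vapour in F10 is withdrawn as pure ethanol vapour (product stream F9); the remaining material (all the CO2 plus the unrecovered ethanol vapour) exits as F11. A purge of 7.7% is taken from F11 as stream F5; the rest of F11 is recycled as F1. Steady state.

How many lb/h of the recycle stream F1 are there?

CO2 enters only via F6 and leaves only via the purge: 210.6×0.346 = 0.077×(CO2 in F11), and the absorber passes all CO2, so CO2 in F10 = CO2 in F11 = 946.33 lb/h.
ethanol vapour in F10: m_A = 210.6×0.654 + (1−0.077)·(1−0.560)·m_A, so m_A = 137.73/0.5939 = 231.92 lb/h.
F11 = (1−0.560)×231.92 + 946.33 = 1048.4 lb/h.
Recycle F1 = (1−0.077)×1048.4 = 967.65 lb/h.

967.7 lb/h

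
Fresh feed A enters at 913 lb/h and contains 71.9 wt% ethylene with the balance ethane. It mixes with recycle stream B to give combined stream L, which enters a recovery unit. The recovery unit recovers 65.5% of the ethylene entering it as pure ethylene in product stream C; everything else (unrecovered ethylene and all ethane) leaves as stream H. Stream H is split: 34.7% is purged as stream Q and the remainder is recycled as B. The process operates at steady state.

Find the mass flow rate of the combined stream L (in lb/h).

ethane enters only via A and leaves only via the purge: 913×0.281 = 0.347×(ethane in H), and the recovery unit passes all ethane, so ethane in L = ethane in H = 739.35 lb/h.
ethylene in L: m_A = 913×0.719 + (1−0.347)·(1−0.655)·m_A, so m_A = 656.45/0.7747 = 847.34 lb/h.
L = 847.34 + 739.35 = 1586.7 lb/h.

1587 lb/h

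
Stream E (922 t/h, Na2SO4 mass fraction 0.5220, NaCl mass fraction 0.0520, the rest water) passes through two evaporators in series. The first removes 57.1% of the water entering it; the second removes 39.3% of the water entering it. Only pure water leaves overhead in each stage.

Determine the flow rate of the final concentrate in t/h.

631.5 t/h

water in feed = 922×0.426 = 392.77 t/h.
After stage 1: water left = (1−0.571)×392.77 = 168.5; stream total = 697.73 t/h.
After stage 2: water left = (1−0.393)×168.5 = 102.28; final concentrate = 631.51 t/h.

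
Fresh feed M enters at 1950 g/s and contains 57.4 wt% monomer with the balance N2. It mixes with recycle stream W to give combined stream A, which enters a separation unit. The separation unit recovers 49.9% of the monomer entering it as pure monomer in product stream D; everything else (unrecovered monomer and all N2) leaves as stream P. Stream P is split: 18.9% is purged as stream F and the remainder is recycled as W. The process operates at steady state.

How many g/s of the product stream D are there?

940.8 g/s

monomer in A: m_A = 1950×0.574 + (1−0.189)·(1−0.499)·m_A, so m_A = 1119.3/0.5937 = 1885.3 g/s.
Product D = 0.499×1885.3 = 940.78 g/s.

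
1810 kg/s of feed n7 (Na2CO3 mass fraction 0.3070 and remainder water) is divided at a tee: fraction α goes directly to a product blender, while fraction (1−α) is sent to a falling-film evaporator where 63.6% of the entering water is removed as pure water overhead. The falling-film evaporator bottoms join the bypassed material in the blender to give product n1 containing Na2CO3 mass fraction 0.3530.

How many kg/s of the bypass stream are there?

1275 kg/s

All 1810×0.307 = 555.67 kg/s of Na2CO3 reaches n1, so n1 = 555.67/0.353 = 1574.1 kg/s and vapour = 235.86 kg/s.
The evaporator receives (1−α)·1810 of feed at 0.693 water and removes 0.636 of that water:
0.636×0.693×(1−α)×1810 = 235.86
(1−α) = 235.86/797.75 = 0.2957;  α = 0.7043.
Bypass flow = 0.7043×1810 = 1274.9 kg/s.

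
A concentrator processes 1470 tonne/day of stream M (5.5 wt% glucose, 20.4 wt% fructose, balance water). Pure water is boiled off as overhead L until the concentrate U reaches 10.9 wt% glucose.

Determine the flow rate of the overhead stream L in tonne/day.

glucose is conserved: 1470×0.055 = 80.85 tonne/day all reports to the concentrate.
Concentrate = 80.85/(target fraction) = 741.74 tonne/day.
Overhead = 1470 − 741.74 = 728.26 tonne/day.

728.3 tonne/day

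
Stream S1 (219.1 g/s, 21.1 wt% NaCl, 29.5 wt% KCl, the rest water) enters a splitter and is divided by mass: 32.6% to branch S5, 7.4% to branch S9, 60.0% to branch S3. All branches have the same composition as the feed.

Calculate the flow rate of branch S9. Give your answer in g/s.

Branch S9 flow = 0.074×219.1 = 16.213 g/s.

16.21 g/s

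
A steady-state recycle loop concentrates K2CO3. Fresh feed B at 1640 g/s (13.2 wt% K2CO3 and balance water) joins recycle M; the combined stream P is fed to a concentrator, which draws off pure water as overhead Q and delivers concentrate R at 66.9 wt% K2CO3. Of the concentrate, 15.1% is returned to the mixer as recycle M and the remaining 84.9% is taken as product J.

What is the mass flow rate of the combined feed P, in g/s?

Overall K2CO3 balance (none leaves overhead): K2CO3 in fresh feed = K2CO3 in product, i.e. 1640×0.132 = (1−0.151)·R·0.669.
R = 216.48/(0.669×0.849) = 381.14 g/s.
Recycle M = 0.151×381.14 = 57.552 g/s.
Combined feed P = 1640 + 57.552 = 1697.6 g/s.

1698 g/s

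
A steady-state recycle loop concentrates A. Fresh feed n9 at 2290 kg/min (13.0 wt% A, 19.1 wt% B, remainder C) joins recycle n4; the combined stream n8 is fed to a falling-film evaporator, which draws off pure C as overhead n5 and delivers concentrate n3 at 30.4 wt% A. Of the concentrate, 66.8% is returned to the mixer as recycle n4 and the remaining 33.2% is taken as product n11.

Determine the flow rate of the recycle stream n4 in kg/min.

1970 kg/min

Overall A balance (none leaves overhead): A in fresh feed = A in product, i.e. 2290×0.130 = (1−0.668)·n3·0.304.
n3 = 297.7/(0.304×0.332) = 2949.6 kg/min.
Recycle n4 = 0.668×2949.6 = 1970.4 kg/min.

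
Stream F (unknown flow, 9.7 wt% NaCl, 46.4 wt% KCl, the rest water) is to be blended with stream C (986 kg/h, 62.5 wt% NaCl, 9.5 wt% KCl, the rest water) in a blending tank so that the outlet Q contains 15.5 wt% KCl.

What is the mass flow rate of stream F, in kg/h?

Let F be the unknown flow. Total out = 986 + F.
KCl balance: 93.67 + 0.464·F = 0.155·(986 + F)
(0.464 − 0.155)·F = 0.155×986 − 93.67 = 59.16
F = 59.16 / 0.309 = 191.46 kg/h

191.5 kg/h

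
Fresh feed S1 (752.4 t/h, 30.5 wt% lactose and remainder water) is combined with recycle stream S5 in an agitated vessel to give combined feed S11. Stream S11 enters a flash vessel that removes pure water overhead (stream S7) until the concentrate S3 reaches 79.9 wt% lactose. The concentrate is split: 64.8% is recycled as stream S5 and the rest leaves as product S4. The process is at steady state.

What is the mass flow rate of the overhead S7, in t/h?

465.2 t/h

Overall lactose balance (none leaves overhead): lactose in fresh feed = lactose in product, i.e. 752.4×0.305 = (1−0.648)·S3·0.799.
S3 = 229.48/(0.799×0.352) = 815.94 t/h.
Recycle S5 = 0.648×815.94 = 528.73 t/h.
Combined feed S11 = 752.4 + 528.73 = 1281.1 t/h.
Overhead S7 = S11 − S3 = 1281.1 − 815.94 = 465.19 t/h.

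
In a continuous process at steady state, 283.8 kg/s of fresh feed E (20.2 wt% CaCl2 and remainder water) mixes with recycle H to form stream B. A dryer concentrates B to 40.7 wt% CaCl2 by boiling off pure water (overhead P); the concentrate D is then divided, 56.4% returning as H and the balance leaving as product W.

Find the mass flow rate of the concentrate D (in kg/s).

Overall CaCl2 balance (none leaves overhead): CaCl2 in fresh feed = CaCl2 in product, i.e. 283.8×0.202 = (1−0.564)·D·0.407.
D = 57.328/(0.407×0.436) = 323.06 kg/s.

323.1 kg/s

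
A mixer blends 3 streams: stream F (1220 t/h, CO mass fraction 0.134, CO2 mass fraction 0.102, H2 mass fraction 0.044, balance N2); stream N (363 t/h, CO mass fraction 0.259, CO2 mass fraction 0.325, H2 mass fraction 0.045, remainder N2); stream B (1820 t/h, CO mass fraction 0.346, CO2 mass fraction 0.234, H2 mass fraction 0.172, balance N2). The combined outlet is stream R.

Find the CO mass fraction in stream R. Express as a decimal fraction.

Total flow out = 1220 + 363 + 1820 = 3403 t/h.
CO in = 1220×0.134 + 363×0.259 + 1820×0.346 = 887.22 t/h.
CO mass fraction in R = 887.22/3403 = 0.261.

0.261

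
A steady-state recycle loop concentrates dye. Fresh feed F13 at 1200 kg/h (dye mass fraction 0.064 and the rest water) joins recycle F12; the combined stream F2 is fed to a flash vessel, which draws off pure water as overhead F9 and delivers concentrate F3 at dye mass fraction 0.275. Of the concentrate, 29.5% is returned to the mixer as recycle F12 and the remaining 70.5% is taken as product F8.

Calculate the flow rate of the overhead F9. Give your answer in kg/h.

920.7 kg/h

Overall dye balance (none leaves overhead): dye in fresh feed = dye in product, i.e. 1200×0.064 = (1−0.295)·F3·0.275.
F3 = 76.8/(0.275×0.705) = 396.13 kg/h.
Recycle F12 = 0.295×396.13 = 116.86 kg/h.
Combined feed F2 = 1200 + 116.86 = 1316.9 kg/h.
Overhead F9 = F2 − F3 = 1316.9 − 396.13 = 920.73 kg/h.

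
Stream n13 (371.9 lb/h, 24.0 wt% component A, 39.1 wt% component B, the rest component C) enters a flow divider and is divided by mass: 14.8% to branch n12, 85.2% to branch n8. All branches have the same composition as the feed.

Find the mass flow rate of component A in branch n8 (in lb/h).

Branch n8 total = 0.852×371.9 = 316.86 lb/h.
component A in n8 = 0.240×316.86 = 76.046 lb/h.

76.05 lb/h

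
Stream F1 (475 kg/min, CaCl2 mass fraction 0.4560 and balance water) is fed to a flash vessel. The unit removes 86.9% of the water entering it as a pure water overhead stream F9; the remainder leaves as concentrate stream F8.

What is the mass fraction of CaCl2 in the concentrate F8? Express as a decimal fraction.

0.8648

CaCl2 is not removed: 475×0.456 = 216.6 kg/min of CaCl2 enters F8.
water entering = 475×0.544 = 258.4 kg/min; overhead removed = 0.869×258.4 = 224.55 kg/min.
Concentrate = 475 − 224.55 = 250.45 kg/min.
Mass fraction = 216.6/250.45 = 0.8648.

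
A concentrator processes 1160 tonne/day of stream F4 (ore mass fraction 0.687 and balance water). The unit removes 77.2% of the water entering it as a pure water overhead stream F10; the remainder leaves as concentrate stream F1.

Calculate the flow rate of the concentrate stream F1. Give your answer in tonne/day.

water entering = 1160×0.313 = 363.08 tonne/day; overhead removed = 0.772×363.08 = 280.3 tonne/day.
Concentrate = 1160 − 280.3 = 879.7 tonne/day.

879.7 tonne/day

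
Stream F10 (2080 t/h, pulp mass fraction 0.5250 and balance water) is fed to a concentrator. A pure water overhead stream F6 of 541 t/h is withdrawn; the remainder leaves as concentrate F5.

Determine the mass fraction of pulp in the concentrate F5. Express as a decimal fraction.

0.7096

pulp is not removed: 2080×0.525 = 1092 t/h of pulp enters F5.
Concentrate = 2080 − 541 = 1539 t/h.
Mass fraction = 1092/1539 = 0.7096.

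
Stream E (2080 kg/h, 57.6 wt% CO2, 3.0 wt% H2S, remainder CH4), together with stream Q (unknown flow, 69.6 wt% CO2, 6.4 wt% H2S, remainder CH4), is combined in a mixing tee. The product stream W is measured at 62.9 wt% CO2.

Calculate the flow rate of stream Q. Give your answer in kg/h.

1645 kg/h

Let Q be the unknown flow. Total out = 2080 + Q.
CO2 balance: 1198.1 + 0.696·Q = 0.629·(2080 + Q)
(0.696 − 0.629)·Q = 0.629×2080 − 1198.1 = 110.24
Q = 110.24 / 0.067 = 1645.4 kg/h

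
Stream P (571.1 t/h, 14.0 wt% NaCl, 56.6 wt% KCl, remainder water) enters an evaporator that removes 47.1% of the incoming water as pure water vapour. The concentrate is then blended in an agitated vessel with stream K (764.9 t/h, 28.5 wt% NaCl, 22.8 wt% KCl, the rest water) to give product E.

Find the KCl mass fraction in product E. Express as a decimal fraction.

0.396

Vapour removed = 0.471×0.294×571.1 = 79.083 t/h; concentrate = 492.02 t/h.
KCl reaching the mixer = 323.24 (from concentrate) + 764.9×0.228 = 497.64 t/h.
Product flow = 492.02 + 764.9 = 1256.9 t/h; KCl fraction = 0.396.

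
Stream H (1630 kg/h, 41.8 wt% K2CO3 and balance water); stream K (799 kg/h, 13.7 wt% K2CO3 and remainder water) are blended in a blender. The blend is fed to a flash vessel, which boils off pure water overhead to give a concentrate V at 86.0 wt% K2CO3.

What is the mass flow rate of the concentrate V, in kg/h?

K2CO3 entering = 1630×0.418 + 799×0.137 = 790.8 kg/h.
All K2CO3 reports to V, so V = 790.8/0.860 = 919.54 kg/h.

919.5 kg/h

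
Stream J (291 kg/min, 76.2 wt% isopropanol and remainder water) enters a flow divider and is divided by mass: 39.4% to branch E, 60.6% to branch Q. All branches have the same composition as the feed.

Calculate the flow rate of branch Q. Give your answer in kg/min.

Branch Q flow = 0.606×291 = 176.35 kg/min.

176.3 kg/min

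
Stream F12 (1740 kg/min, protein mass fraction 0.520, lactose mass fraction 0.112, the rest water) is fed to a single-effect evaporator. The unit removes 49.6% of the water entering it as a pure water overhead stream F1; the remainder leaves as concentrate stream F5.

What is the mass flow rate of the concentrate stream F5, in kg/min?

water entering = 1740×0.368 = 640.32 kg/min; overhead removed = 0.496×640.32 = 317.6 kg/min.
Concentrate = 1740 − 317.6 = 1422.4 kg/min.

1422 kg/min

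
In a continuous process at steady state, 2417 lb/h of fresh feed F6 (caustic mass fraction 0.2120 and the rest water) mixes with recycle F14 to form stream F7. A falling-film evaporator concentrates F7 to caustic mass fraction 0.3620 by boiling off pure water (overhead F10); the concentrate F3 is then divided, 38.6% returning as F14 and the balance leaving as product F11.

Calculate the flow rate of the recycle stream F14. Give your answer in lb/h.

Overall caustic balance (none leaves overhead): caustic in fresh feed = caustic in product, i.e. 2417×0.212 = (1−0.386)·F3·0.362.
F3 = 512.4/(0.362×0.614) = 2305.3 lb/h.
Recycle F14 = 0.386×2305.3 = 889.86 lb/h.

889.9 lb/h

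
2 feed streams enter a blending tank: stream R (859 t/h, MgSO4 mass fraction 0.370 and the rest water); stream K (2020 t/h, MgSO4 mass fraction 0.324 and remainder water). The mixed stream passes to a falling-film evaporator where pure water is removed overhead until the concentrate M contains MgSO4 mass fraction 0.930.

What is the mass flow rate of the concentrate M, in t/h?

MgSO4 entering = 859×0.370 + 2020×0.324 = 972.31 t/h.
All MgSO4 reports to M, so M = 972.31/0.930 = 1045.5 t/h.

1045 t/h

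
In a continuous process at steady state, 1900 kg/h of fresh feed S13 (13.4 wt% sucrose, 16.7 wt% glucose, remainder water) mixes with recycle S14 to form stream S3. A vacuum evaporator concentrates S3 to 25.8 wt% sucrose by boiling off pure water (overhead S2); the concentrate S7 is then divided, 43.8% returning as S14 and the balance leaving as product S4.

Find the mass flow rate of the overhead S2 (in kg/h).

913.2 kg/h

Overall sucrose balance (none leaves overhead): sucrose in fresh feed = sucrose in product, i.e. 1900×0.134 = (1−0.438)·S7·0.258.
S7 = 254.6/(0.258×0.562) = 1755.9 kg/h.
Recycle S14 = 0.438×1755.9 = 769.09 kg/h.
Combined feed S3 = 1900 + 769.09 = 2669.1 kg/h.
Overhead S2 = S3 − S7 = 2669.1 − 1755.9 = 913.18 kg/h.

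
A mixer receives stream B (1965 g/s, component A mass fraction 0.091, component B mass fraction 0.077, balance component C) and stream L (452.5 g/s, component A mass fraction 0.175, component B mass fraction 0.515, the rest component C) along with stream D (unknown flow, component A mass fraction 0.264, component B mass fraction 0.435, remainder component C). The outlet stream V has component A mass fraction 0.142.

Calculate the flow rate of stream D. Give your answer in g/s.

Let D be the unknown flow. Total out = 2417.5 + D.
component A balance: 258 + 0.264·D = 0.142·(2417.5 + D)
(0.264 − 0.142)·D = 0.142×2417.5 − 258 = 85.282
D = 85.282 / 0.122 = 699.04 g/s

699 g/s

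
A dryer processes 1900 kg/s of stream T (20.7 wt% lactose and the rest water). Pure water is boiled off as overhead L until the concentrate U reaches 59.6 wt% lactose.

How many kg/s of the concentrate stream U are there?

659.9 kg/s

lactose is conserved: 1900×0.207 = 393.3 kg/s all reports to the concentrate.
Concentrate = 393.3/(target fraction) = 659.9 kg/s.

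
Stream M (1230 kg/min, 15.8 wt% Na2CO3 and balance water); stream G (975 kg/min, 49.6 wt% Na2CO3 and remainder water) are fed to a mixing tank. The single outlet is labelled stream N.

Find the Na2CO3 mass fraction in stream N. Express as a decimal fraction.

0.307

Total flow out = 1230 + 975 = 2205 kg/min.
Na2CO3 in = 1230×0.158 + 975×0.496 = 677.94 kg/min.
Na2CO3 mass fraction in N = 677.94/2205 = 0.307.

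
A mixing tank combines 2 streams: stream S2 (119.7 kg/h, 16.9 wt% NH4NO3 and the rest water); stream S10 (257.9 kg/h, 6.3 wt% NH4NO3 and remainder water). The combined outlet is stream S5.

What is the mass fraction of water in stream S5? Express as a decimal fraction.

Total flow out = 119.7 + 257.9 = 377.6 kg/h.
water in = 119.7×0.831 + 257.9×0.937 = 341.12 kg/h.
water mass fraction in S5 = 341.12/377.6 = 0.903.

0.903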